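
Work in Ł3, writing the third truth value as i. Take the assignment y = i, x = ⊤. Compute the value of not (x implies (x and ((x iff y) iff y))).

x iff y = ⊤ iff i = i  [1 − |1−½|]
(x iff y) iff y = i iff i = ⊤
x and ((x iff y) iff y) = ⊤ and ⊤ = ⊤
x implies (x and ((x iff y) iff y)) = ⊤ implies ⊤ = ⊤
not (x implies (x and ((x iff y) iff y))) = not ⊤ = ⊥

⊥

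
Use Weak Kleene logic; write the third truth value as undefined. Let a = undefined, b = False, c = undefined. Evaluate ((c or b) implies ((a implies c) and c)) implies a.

c or b = undefined or False = undefined
a implies c = undefined implies undefined = undefined  [any arg is the third value ⇒ result is the third value]
(a implies c) and c = undefined and undefined = undefined
(c or b) implies ((a implies c) and c) = undefined implies undefined = undefined
((c or b) implies ((a implies c) and c)) implies a = undefined implies undefined = undefined

undefined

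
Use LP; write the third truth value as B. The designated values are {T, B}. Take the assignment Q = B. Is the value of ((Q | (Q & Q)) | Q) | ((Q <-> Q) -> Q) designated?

Yes

Q & Q = B & B = B
Q | (Q & Q) = B | B = B
(Q | (Q & Q)) | Q = B | B = B
Q <-> Q = B <-> B = B
(Q <-> Q) -> Q = B -> B = B  [~B | B]
((Q | (Q & Q)) | Q) | ((Q <-> Q) -> Q) = B | B = B
B ∈ {T, B}.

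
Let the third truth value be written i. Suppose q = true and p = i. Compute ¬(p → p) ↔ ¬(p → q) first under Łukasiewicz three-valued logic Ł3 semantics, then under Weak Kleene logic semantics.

In Łukasiewicz three-valued logic Ł3: p → p = i → i = true
¬(p → p) = ¬true = false
p → q = i → true = true
¬(p → q) = ¬true = false
¬(p → p) ↔ ¬(p → q) = false ↔ false = true
In Weak Kleene logic: p → p = i → i = i  [any arg is the third value ⇒ result is the third value]
¬(p → p) = ¬i = i
p → q = i → true = i
¬(p → q) = ¬i = i
¬(p → p) ↔ ¬(p → q) = i ↔ i = i
They differ because Łukasiewicz three-valued logic Ł3 and Weak Kleene logic treat i differently under the binary connectives.

true; i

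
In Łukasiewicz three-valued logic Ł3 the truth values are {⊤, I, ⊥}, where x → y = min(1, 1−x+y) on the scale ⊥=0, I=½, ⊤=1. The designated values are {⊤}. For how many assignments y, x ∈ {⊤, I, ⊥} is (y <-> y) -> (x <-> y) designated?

3

Designated under: (y=⊤, x=⊤); (y=I, x=I); (y=⊥, x=⊥).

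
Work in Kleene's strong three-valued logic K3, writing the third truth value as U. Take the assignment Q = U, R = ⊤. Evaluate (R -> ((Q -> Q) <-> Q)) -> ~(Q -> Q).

U

Q -> Q = U -> U = U
(Q -> Q) <-> Q = U <-> U = U
R -> ((Q -> Q) <-> Q) = ⊤ -> U = U
Q -> Q = U -> U = U
~(Q -> Q) = ~U = U
(R -> ((Q -> Q) <-> Q)) -> ~(Q -> Q) = U -> U = U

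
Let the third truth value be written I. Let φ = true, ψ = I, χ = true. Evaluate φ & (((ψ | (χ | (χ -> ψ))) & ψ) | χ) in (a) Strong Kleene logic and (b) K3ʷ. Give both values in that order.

In Strong Kleene logic: χ -> ψ = true -> I = I  [~true | I]
χ | (χ -> ψ) = true | I = true
ψ | (χ | (χ -> ψ)) = I | true = true
(ψ | (χ | (χ -> ψ))) & ψ = true & I = I
((ψ | (χ | (χ -> ψ))) & ψ) | χ = I | true = true
φ & (((ψ | (χ | (χ -> ψ))) & ψ) | χ) = true & true = true
In K3ʷ: χ -> ψ = true -> I = I  [any arg is the third value ⇒ result is the third value]
χ | (χ -> ψ) = true | I = I
ψ | (χ | (χ -> ψ)) = I | I = I
(ψ | (χ | (χ -> ψ))) & ψ = I & I = I
((ψ | (χ | (χ -> ψ))) & ψ) | χ = I | true = I
φ & (((ψ | (χ | (χ -> ψ))) & ψ) | χ) = true & I = I
They differ because Strong Kleene logic and K3ʷ treat I differently under the binary connectives.

true; I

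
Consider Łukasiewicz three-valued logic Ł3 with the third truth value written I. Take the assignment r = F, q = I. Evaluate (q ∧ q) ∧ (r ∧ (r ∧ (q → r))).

F

q ∧ q = I ∧ I = I
q → r = I → F = I  [min(1, 1−½+0)]
r ∧ (q → r) = F ∧ I = F
r ∧ (r ∧ (q → r)) = F ∧ F = F
(q ∧ q) ∧ (r ∧ (r ∧ (q → r))) = I ∧ F = F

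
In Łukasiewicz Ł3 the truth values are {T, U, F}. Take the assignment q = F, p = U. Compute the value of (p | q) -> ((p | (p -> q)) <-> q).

p | q = U | F = U
p -> q = U -> F = U
p | (p -> q) = U | U = U
(p | (p -> q)) <-> q = U <-> F = U
(p | q) -> ((p | (p -> q)) <-> q) = U -> U = T

T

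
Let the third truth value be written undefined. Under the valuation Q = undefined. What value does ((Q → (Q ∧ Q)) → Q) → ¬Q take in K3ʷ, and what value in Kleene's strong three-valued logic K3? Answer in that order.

In K3ʷ: Q ∧ Q = undefined ∧ undefined = undefined
Q → (Q ∧ Q) = undefined → undefined = undefined  [any arg is the third value ⇒ result is the third value]
(Q → (Q ∧ Q)) → Q = undefined → undefined = undefined
¬Q = ¬undefined = undefined
((Q → (Q ∧ Q)) → Q) → ¬Q = undefined → undefined = undefined
In Kleene's strong three-valued logic K3: Q ∧ Q = undefined ∧ undefined = undefined
Q → (Q ∧ Q) = undefined → undefined = undefined  [¬undefined ∨ undefined]
(Q → (Q ∧ Q)) → Q = undefined → undefined = undefined
¬Q = ¬undefined = undefined
((Q → (Q ∧ Q)) → Q) → ¬Q = undefined → undefined = undefined

undefined; undefined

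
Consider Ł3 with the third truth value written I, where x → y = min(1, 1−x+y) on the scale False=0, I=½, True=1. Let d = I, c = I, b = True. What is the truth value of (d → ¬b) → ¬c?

True

¬b = ¬True = False
d → ¬b = I → False = I  [min(1, 1−½+0)]
¬c = ¬I = I
(d → ¬b) → ¬c = I → I = True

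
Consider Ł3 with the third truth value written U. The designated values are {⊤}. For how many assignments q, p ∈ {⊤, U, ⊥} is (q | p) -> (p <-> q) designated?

Of the 9 assignments, 5 give a value in {⊤}.

5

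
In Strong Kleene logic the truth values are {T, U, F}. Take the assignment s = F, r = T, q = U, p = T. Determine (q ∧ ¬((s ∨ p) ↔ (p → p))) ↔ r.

F

s ∨ p = F ∨ T = T
p → p = T → T = T
(s ∨ p) ↔ (p → p) = T ↔ T = T
¬((s ∨ p) ↔ (p → p)) = ¬T = F
q ∧ ¬((s ∨ p) ↔ (p → p)) = U ∧ F = F
(q ∧ ¬((s ∨ p) ↔ (p → p))) ↔ r = F ↔ T = F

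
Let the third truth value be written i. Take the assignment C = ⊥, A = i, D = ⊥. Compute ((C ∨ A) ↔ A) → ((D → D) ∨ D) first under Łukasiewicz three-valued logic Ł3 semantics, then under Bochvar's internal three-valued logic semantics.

⊤; i

In Łukasiewicz three-valued logic Ł3: C ∨ A = ⊥ ∨ i = i
(C ∨ A) ↔ A = i ↔ i = ⊤
D → D = ⊥ → ⊥ = ⊤
(D → D) ∨ D = ⊤ ∨ ⊥ = ⊤
((C ∨ A) ↔ A) → ((D → D) ∨ D) = ⊤ → ⊤ = ⊤
In Bochvar's internal three-valued logic: C ∨ A = ⊥ ∨ i = i
(C ∨ A) ↔ A = i ↔ i = i
D → D = ⊥ → ⊥ = ⊤
(D → D) ∨ D = ⊤ ∨ ⊥ = ⊤
((C ∨ A) ↔ A) → ((D → D) ∨ D) = i → ⊤ = i  [any arg is the third value ⇒ result is the third value]
They differ because Łukasiewicz three-valued logic Ł3 and Bochvar's internal three-valued logic treat i differently under the binary connectives.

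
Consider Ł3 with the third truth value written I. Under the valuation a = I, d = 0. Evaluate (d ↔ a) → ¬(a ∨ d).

1

d ↔ a = 0 ↔ I = I  [1 − |0−½|]
a ∨ d = I ∨ 0 = I
¬(a ∨ d) = ¬I = I
(d ↔ a) → ¬(a ∨ d) = I → I = 1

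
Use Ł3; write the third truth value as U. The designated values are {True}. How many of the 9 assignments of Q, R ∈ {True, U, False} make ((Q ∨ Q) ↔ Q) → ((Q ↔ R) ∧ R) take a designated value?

1

Designated under: (Q=True, R=True).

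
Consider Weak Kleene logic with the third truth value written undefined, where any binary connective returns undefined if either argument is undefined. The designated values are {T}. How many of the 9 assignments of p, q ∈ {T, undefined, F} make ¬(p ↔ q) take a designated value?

2

Designated under: (p=T, q=F); (p=F, q=T).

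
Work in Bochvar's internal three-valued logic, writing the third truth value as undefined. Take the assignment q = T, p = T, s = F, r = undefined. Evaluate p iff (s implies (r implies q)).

r implies q = undefined implies T = undefined  [any arg is the third value ⇒ result is the third value]
s implies (r implies q) = F implies undefined = undefined
p iff (s implies (r implies q)) = T iff undefined = undefined

undefined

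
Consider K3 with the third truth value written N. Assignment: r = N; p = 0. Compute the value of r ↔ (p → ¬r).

¬r = ¬N = N
p → ¬r = 0 → N = 1  [¬0 ∨ N]
r ↔ (p → ¬r) = N ↔ 1 = N

N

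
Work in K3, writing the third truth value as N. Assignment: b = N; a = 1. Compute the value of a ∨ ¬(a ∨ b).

a ∨ b = 1 ∨ N = 1
¬(a ∨ b) = ¬1 = 0
a ∨ ¬(a ∨ b) = 1 ∨ 0 = 1

1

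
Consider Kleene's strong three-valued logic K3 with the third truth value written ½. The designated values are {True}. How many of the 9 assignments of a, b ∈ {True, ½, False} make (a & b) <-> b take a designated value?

Designated under: (a=True, b=True); (a=True, b=False); (a=½, b=False); (a=False, b=False).

4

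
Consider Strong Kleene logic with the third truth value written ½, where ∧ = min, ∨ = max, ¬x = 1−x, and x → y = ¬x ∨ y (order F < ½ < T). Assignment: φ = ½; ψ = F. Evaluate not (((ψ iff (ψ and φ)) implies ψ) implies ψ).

F

ψ and φ = F and ½ = F
ψ iff (ψ and φ) = F iff F = T
(ψ iff (ψ and φ)) implies ψ = T implies F = F
((ψ iff (ψ and φ)) implies ψ) implies ψ = F implies F = T
not (((ψ iff (ψ and φ)) implies ψ) implies ψ) = not T = F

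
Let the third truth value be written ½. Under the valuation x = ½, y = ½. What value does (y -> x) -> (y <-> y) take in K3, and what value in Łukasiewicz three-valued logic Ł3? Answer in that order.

In K3: y -> x = ½ -> ½ = ½  [~½ | ½]
y <-> y = ½ <-> ½ = ½
(y -> x) -> (y <-> y) = ½ -> ½ = ½
In Łukasiewicz three-valued logic Ł3: y -> x = ½ -> ½ = True  [min(1, 1−½+½)]
y <-> y = ½ <-> ½ = True
(y -> x) -> (y <-> y) = True -> True = True
They differ because K3 and Łukasiewicz three-valued logic Ł3 treat ½ differently under implication.

½; True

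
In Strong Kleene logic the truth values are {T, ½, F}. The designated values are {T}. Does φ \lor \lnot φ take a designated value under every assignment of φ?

Countermodel: φ=½ gives ½, which is not designated.

No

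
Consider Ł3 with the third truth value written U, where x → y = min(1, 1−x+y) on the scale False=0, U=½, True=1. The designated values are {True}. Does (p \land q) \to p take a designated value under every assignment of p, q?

Yes

Every assignment of p, q over {True, U, False} gives a value in {True}.
In particular, with p=U, q=U: (p \land q) \to p = True.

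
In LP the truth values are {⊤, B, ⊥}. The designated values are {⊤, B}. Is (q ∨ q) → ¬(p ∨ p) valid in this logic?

Countermodel: q=⊤, p=⊤ gives ⊥, which is not designated.

No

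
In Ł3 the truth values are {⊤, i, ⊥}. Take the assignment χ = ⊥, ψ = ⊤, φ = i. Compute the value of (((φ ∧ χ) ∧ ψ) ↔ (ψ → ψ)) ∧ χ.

φ ∧ χ = i ∧ ⊥ = ⊥
(φ ∧ χ) ∧ ψ = ⊥ ∧ ⊤ = ⊥
ψ → ψ = ⊤ → ⊤ = ⊤
((φ ∧ χ) ∧ ψ) ↔ (ψ → ψ) = ⊥ ↔ ⊤ = ⊥
(((φ ∧ χ) ∧ ψ) ↔ (ψ → ψ)) ∧ χ = ⊥ ∧ ⊥ = ⊥

⊥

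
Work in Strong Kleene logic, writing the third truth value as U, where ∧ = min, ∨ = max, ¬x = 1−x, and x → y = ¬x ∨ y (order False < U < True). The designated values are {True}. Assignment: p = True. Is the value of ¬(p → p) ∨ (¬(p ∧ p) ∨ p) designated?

Yes

p → p = True → True = True
¬(p → p) = ¬True = False
p ∧ p = True ∧ True = True
¬(p ∧ p) = ¬True = False
¬(p ∧ p) ∨ p = False ∨ True = True
¬(p → p) ∨ (¬(p ∧ p) ∨ p) = False ∨ True = True
True ∈ {True}.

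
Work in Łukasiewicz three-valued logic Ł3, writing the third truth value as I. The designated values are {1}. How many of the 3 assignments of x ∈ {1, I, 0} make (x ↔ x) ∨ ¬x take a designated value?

x=1: 1 ✓
x=I: 1 ✓
x=0: 1 ✓

3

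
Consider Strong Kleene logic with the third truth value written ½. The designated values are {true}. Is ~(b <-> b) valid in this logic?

Countermodel: b=true gives false, which is not designated.

No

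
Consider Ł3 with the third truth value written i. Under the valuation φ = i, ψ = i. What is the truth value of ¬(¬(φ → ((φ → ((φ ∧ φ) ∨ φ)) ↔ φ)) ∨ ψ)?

i

φ ∧ φ = i ∧ i = i
(φ ∧ φ) ∨ φ = i ∨ i = i
φ → ((φ ∧ φ) ∨ φ) = i → i = True
(φ → ((φ ∧ φ) ∨ φ)) ↔ φ = True ↔ i = i
φ → ((φ → ((φ ∧ φ) ∨ φ)) ↔ φ) = i → i = True
¬(φ → ((φ → ((φ ∧ φ) ∨ φ)) ↔ φ)) = ¬True = False
¬(φ → ((φ → ((φ ∧ φ) ∨ φ)) ↔ φ)) ∨ ψ = False ∨ i = i
¬(¬(φ → ((φ → ((φ ∧ φ) ∨ φ)) ↔ φ)) ∨ ψ) = ¬i = i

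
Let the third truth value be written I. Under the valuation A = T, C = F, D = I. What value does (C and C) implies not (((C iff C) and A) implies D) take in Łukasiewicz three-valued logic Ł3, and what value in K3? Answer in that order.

In Łukasiewicz three-valued logic Ł3: C and C = F and F = F
C iff C = F iff F = T
(C iff C) and A = T and T = T
((C iff C) and A) implies D = T implies I = I  [min(1, 1−1+½)]
not (((C iff C) and A) implies D) = not I = I
(C and C) implies not (((C iff C) and A) implies D) = F implies I = T
In K3: C and C = F and F = F
C iff C = F iff F = T
(C iff C) and A = T and T = T
((C iff C) and A) implies D = T implies I = I  [not T or I]
not (((C iff C) and A) implies D) = not I = I
(C and C) implies not (((C iff C) and A) implies D) = F implies I = T

T; T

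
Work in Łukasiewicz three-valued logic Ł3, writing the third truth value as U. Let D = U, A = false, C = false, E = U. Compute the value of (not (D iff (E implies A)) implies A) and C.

E implies A = U implies false = U  [min(1, 1−½+0)]
D iff (E implies A) = U iff U = true
not (D iff (E implies A)) = not true = false
not (D iff (E implies A)) implies A = false implies false = true
(not (D iff (E implies A)) implies A) and C = true and false = false

false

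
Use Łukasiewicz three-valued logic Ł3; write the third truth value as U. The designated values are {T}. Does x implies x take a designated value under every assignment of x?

Yes

Every assignment of x over {T, U, F} gives a value in {T}.
In particular, with x=U: x implies x = T.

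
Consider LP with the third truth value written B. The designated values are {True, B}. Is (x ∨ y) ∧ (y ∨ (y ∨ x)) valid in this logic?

Countermodel: x=False, y=False gives False, which is not designated.

No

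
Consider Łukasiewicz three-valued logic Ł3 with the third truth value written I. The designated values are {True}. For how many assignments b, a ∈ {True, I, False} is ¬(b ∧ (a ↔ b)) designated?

4

Designated under: (b=True, a=False); (b=False, a=True); (b=False, a=I); (b=False, a=False).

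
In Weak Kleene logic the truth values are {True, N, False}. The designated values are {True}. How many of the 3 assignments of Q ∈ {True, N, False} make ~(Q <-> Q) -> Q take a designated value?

2

Q=True: True ✓
Q=N: N ·
Q=False: True ✓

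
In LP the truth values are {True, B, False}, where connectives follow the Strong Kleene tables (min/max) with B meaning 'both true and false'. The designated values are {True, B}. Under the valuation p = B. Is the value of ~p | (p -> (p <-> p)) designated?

~p = ~B = B
p <-> p = B <-> B = B
p -> (p <-> p) = B -> B = B  [~B | B]
~p | (p -> (p <-> p)) = B | B = B
B ∈ {True, B}.

Yes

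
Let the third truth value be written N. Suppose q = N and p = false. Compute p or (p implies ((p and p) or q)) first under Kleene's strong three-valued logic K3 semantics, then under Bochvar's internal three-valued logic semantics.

true; N

In Kleene's strong three-valued logic K3: p and p = false and false = false
(p and p) or q = false or N = N
p implies ((p and p) or q) = false implies N = true  [not false or N]
p or (p implies ((p and p) or q)) = false or true = true
In Bochvar's internal three-valued logic: p and p = false and false = false
(p and p) or q = false or N = N
p implies ((p and p) or q) = false implies N = N  [any arg is the third value ⇒ result is the third value]
p or (p implies ((p and p) or q)) = false or N = N
They differ because Kleene's strong three-valued logic K3 and Bochvar's internal three-valued logic treat N differently under the binary connectives.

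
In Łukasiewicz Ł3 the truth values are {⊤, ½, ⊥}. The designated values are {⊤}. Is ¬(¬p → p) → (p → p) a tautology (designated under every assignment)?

Yes

Every assignment of p over {⊤, ½, ⊥} gives a value in {⊤}.
In particular, with p=½: ¬(¬p → p) → (p → p) = ⊤.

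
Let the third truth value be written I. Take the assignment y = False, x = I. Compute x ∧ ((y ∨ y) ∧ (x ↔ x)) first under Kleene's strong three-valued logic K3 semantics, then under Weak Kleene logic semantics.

False; I

In Kleene's strong three-valued logic K3: y ∨ y = False ∨ False = False
x ↔ x = I ↔ I = I
(y ∨ y) ∧ (x ↔ x) = False ∧ I = False
x ∧ ((y ∨ y) ∧ (x ↔ x)) = I ∧ False = False
In Weak Kleene logic: y ∨ y = False ∨ False = False
x ↔ x = I ↔ I = I
(y ∨ y) ∧ (x ↔ x) = False ∧ I = I
x ∧ ((y ∨ y) ∧ (x ↔ x)) = I ∧ I = I
They differ because Kleene's strong three-valued logic K3 and Weak Kleene logic treat I differently under the binary connectives.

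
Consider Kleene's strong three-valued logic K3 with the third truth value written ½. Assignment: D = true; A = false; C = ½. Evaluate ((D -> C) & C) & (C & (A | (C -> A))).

D -> C = true -> ½ = ½
(D -> C) & C = ½ & ½ = ½
C -> A = ½ -> false = ½
A | (C -> A) = false | ½ = ½
C & (A | (C -> A)) = ½ & ½ = ½
((D -> C) & C) & (C & (A | (C -> A))) = ½ & ½ = ½

½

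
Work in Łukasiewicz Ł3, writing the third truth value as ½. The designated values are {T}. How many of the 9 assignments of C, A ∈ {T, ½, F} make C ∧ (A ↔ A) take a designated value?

Designated under: (C=T, A=T); (C=T, A=½); (C=T, A=F).

3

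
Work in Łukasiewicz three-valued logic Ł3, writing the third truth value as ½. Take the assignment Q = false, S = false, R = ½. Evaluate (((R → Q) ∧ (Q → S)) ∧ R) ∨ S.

½

R → Q = ½ → false = ½
Q → S = false → false = true
(R → Q) ∧ (Q → S) = ½ ∧ true = ½
((R → Q) ∧ (Q → S)) ∧ R = ½ ∧ ½ = ½
(((R → Q) ∧ (Q → S)) ∧ R) ∨ S = ½ ∨ false = ½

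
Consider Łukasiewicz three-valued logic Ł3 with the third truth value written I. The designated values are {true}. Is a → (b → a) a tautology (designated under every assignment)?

Every assignment of a, b over {true, I, false} gives a value in {true}.
In particular, with a=I, b=I: a → (b → a) = true.

Yes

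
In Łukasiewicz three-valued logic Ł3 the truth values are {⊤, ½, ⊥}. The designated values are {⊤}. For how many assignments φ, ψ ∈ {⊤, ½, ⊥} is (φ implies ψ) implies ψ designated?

5

Of the 9 assignments, 5 give a value in {⊤}.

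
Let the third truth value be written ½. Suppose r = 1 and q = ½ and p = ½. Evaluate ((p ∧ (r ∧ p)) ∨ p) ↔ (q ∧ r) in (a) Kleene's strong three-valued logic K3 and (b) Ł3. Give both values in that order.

½; 1

In Kleene's strong three-valued logic K3: r ∧ p = 1 ∧ ½ = ½
p ∧ (r ∧ p) = ½ ∧ ½ = ½
(p ∧ (r ∧ p)) ∨ p = ½ ∨ ½ = ½
q ∧ r = ½ ∧ 1 = ½
((p ∧ (r ∧ p)) ∨ p) ↔ (q ∧ r) = ½ ↔ ½ = ½
In Ł3: r ∧ p = 1 ∧ ½ = ½
p ∧ (r ∧ p) = ½ ∧ ½ = ½
(p ∧ (r ∧ p)) ∨ p = ½ ∨ ½ = ½
q ∧ r = ½ ∧ 1 = ½
((p ∧ (r ∧ p)) ∨ p) ↔ (q ∧ r) = ½ ↔ ½ = 1
They differ because Kleene's strong three-valued logic K3 and Ł3 treat ½ differently under implication.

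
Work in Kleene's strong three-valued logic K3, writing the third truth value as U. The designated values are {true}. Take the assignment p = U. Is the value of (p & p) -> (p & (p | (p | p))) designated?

p & p = U & U = U
p | p = U | U = U
p | (p | p) = U | U = U
p & (p | (p | p)) = U & U = U
(p & p) -> (p & (p | (p | p))) = U -> U = U  [~U | U]
U ∉ {true}.

No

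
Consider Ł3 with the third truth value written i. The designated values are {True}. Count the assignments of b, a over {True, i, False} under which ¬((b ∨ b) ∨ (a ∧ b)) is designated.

3

Designated under: (b=False, a=True); (b=False, a=i); (b=False, a=False).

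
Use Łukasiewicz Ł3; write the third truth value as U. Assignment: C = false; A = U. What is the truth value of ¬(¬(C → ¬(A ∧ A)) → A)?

false

A ∧ A = U ∧ U = U
¬(A ∧ A) = ¬U = U
C → ¬(A ∧ A) = false → U = true
¬(C → ¬(A ∧ A)) = ¬true = false
¬(C → ¬(A ∧ A)) → A = false → U = true
¬(¬(C → ¬(A ∧ A)) → A) = ¬true = false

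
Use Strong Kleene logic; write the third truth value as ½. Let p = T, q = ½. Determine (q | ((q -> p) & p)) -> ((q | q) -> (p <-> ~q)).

q -> p = ½ -> T = T
(q -> p) & p = T & T = T
q | ((q -> p) & p) = ½ | T = T
q | q = ½ | ½ = ½
~q = ~½ = ½
p <-> ~q = T <-> ½ = ½
(q | q) -> (p <-> ~q) = ½ -> ½ = ½
(q | ((q -> p) & p)) -> ((q | q) -> (p <-> ~q)) = T -> ½ = ½

½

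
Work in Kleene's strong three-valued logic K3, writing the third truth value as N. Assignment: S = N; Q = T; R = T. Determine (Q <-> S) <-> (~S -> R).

N

Q <-> S = T <-> N = N
~S = ~N = N
~S -> R = N -> T = T  [~N | T]
(Q <-> S) <-> (~S -> R) = N <-> T = N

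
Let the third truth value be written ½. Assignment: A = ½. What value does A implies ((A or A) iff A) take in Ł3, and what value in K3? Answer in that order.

True; ½

In Ł3: A or A = ½ or ½ = ½
(A or A) iff A = ½ iff ½ = True  [1 − |½−½|]
A implies ((A or A) iff A) = ½ implies True = True
In K3: A or A = ½ or ½ = ½
(A or A) iff A = ½ iff ½ = ½
A implies ((A or A) iff A) = ½ implies ½ = ½  [not ½ or ½]
They differ because Ł3 and K3 treat ½ differently under implication.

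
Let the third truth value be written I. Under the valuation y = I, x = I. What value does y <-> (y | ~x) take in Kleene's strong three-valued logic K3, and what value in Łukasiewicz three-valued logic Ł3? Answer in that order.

I; true

In Kleene's strong three-valued logic K3: ~x = ~I = I
y | ~x = I | I = I
y <-> (y | ~x) = I <-> I = I
In Łukasiewicz three-valued logic Ł3: ~x = ~I = I
y | ~x = I | I = I
y <-> (y | ~x) = I <-> I = true  [1 − |½−½|]
They differ because Kleene's strong three-valued logic K3 and Łukasiewicz three-valued logic Ł3 treat I differently under implication.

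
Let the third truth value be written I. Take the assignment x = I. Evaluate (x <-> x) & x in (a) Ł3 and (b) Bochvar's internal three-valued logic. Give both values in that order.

In Ł3: x <-> x = I <-> I = T  [1 − |½−½|]
(x <-> x) & x = T & I = I
In Bochvar's internal three-valued logic: x <-> x = I <-> I = I
(x <-> x) & x = I & I = I

I; I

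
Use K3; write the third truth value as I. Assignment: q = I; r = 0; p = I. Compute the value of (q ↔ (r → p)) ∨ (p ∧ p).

r → p = 0 → I = 1  [¬0 ∨ I]
q ↔ (r → p) = I ↔ 1 = I
p ∧ p = I ∧ I = I
(q ↔ (r → p)) ∨ (p ∧ p) = I ∨ I = I

I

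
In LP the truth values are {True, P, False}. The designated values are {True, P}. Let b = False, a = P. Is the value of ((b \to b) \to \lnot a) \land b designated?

No

b \to b = False \to False = True
\lnot a = \lnot P = P
(b \to b) \to \lnot a = True \to P = P  [\lnot True \lor P]
((b \to b) \to \lnot a) \land b = P \land False = False
False ∉ {True, P}.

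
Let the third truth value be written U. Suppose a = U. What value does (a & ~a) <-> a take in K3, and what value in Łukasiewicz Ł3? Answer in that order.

In K3: ~a = ~U = U
a & ~a = U & U = U
(a & ~a) <-> a = U <-> U = U
In Łukasiewicz Ł3: ~a = ~U = U
a & ~a = U & U = U
(a & ~a) <-> a = U <-> U = 1
They differ because K3 and Łukasiewicz Ł3 treat U differently under implication.

U; 1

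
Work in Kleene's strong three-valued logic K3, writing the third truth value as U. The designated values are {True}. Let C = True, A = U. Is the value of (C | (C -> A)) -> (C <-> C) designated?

Yes

C -> A = True -> U = U  [~True | U]
C | (C -> A) = True | U = True
C <-> C = True <-> True = True
(C | (C -> A)) -> (C <-> C) = True -> True = True
True ∈ {True}.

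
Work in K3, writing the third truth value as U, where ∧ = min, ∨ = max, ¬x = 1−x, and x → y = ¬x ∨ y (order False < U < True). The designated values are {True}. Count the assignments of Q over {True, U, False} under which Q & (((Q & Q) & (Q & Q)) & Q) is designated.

1

Q=True: True ✓
Q=U: U ·
Q=False: False ·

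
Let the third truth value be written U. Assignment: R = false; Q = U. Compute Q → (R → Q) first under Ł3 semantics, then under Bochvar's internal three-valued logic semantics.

In Ł3: R → Q = false → U = true  [min(1, 1−0+½)]
Q → (R → Q) = U → true = true
In Bochvar's internal three-valued logic: R → Q = false → U = U  [any arg is the third value ⇒ result is the third value]
Q → (R → Q) = U → U = U
They differ because Ł3 and Bochvar's internal three-valued logic treat U differently under the binary connectives.

true; U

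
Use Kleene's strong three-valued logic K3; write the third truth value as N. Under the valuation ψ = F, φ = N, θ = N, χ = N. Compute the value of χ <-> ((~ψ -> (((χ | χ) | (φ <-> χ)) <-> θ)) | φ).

~ψ = ~F = T
χ | χ = N | N = N
φ <-> χ = N <-> N = N
(χ | χ) | (φ <-> χ) = N | N = N
((χ | χ) | (φ <-> χ)) <-> θ = N <-> N = N
~ψ -> (((χ | χ) | (φ <-> χ)) <-> θ) = T -> N = N  [~T | N]
(~ψ -> (((χ | χ) | (φ <-> χ)) <-> θ)) | φ = N | N = N
χ <-> ((~ψ -> (((χ | χ) | (φ <-> χ)) <-> θ)) | φ) = N <-> N = N

N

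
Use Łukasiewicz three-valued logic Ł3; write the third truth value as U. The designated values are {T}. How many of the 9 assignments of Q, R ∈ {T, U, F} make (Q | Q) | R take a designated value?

Of the 9 assignments, 5 give a value in {T}.

5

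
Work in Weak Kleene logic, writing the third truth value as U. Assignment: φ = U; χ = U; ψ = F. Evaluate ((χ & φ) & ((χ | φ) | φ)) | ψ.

χ & φ = U & U = U
χ | φ = U | U = U
(χ | φ) | φ = U | U = U
(χ & φ) & ((χ | φ) | φ) = U & U = U
((χ & φ) & ((χ | φ) | φ)) | ψ = U | F = U

U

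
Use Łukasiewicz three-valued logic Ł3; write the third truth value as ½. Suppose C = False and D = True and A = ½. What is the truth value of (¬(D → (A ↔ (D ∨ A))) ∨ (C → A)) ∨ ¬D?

True

D ∨ A = True ∨ ½ = True
A ↔ (D ∨ A) = ½ ↔ True = ½  [1 − |½−1|]
D → (A ↔ (D ∨ A)) = True → ½ = ½
¬(D → (A ↔ (D ∨ A))) = ¬½ = ½
C → A = False → ½ = True
¬(D → (A ↔ (D ∨ A))) ∨ (C → A) = ½ ∨ True = True
¬D = ¬True = False
(¬(D → (A ↔ (D ∨ A))) ∨ (C → A)) ∨ ¬D = True ∨ False = True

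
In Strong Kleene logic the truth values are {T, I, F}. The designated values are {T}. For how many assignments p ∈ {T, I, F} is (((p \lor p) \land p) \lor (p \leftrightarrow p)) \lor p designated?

2

p=T: T ✓
p=I: I ·
p=F: T ✓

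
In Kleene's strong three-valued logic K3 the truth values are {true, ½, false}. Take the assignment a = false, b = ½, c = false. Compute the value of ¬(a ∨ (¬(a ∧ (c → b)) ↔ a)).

true

c → b = false → ½ = true  [¬false ∨ ½]
a ∧ (c → b) = false ∧ true = false
¬(a ∧ (c → b)) = ¬false = true
¬(a ∧ (c → b)) ↔ a = true ↔ false = false
a ∨ (¬(a ∧ (c → b)) ↔ a) = false ∨ false = false
¬(a ∨ (¬(a ∧ (c → b)) ↔ a)) = ¬false = true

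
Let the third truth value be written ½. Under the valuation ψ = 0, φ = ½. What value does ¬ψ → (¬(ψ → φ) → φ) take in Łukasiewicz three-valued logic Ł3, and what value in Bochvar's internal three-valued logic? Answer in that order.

1; ½

In Łukasiewicz three-valued logic Ł3: ¬ψ = ¬0 = 1
ψ → φ = 0 → ½ = 1  [min(1, 1−0+½)]
¬(ψ → φ) = ¬1 = 0
¬(ψ → φ) → φ = 0 → ½ = 1
¬ψ → (¬(ψ → φ) → φ) = 1 → 1 = 1
In Bochvar's internal three-valued logic: ¬ψ = ¬0 = 1
ψ → φ = 0 → ½ = ½  [any arg is the third value ⇒ result is the third value]
¬(ψ → φ) = ¬½ = ½
¬(ψ → φ) → φ = ½ → ½ = ½
¬ψ → (¬(ψ → φ) → φ) = 1 → ½ = ½
They differ because Łukasiewicz three-valued logic Ł3 and Bochvar's internal three-valued logic treat ½ differently under the binary connectives.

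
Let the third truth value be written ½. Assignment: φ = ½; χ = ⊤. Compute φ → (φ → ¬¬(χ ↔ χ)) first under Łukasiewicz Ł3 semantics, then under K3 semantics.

⊤; ⊤

In Łukasiewicz Ł3: χ ↔ χ = ⊤ ↔ ⊤ = ⊤
¬(χ ↔ χ) = ¬⊤ = ⊥
¬¬(χ ↔ χ) = ¬⊥ = ⊤
φ → ¬¬(χ ↔ χ) = ½ → ⊤ = ⊤  [min(1, 1−½+1)]
φ → (φ → ¬¬(χ ↔ χ)) = ½ → ⊤ = ⊤
In K3: χ ↔ χ = ⊤ ↔ ⊤ = ⊤
¬(χ ↔ χ) = ¬⊤ = ⊥
¬¬(χ ↔ χ) = ¬⊥ = ⊤
φ → ¬¬(χ ↔ χ) = ½ → ⊤ = ⊤  [¬½ ∨ ⊤]
φ → (φ → ¬¬(χ ↔ χ)) = ½ → ⊤ = ⊤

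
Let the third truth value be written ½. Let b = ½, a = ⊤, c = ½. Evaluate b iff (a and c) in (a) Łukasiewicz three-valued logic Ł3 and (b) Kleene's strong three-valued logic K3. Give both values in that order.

In Łukasiewicz three-valued logic Ł3: a and c = ⊤ and ½ = ½
b iff (a and c) = ½ iff ½ = ⊤
In Kleene's strong three-valued logic K3: a and c = ⊤ and ½ = ½
b iff (a and c) = ½ iff ½ = ½
They differ because Łukasiewicz three-valued logic Ł3 and Kleene's strong three-valued logic K3 treat ½ differently under implication.

⊤; ½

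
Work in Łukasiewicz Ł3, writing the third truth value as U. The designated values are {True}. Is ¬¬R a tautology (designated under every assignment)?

Countermodel: R=U gives U, which is not designated.

No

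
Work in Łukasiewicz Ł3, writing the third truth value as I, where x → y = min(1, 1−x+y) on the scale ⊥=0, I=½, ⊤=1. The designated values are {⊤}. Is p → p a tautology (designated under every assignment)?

Yes

Every assignment of p over {⊤, I, ⊥} gives a value in {⊤}.
In particular, with p=I: p → p = ⊤.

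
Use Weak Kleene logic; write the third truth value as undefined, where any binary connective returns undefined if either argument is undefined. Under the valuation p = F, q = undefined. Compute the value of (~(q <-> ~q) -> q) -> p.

undefined

~q = ~undefined = undefined
q <-> ~q = undefined <-> undefined = undefined
~(q <-> ~q) = ~undefined = undefined
~(q <-> ~q) -> q = undefined -> undefined = undefined  [any arg is the third value ⇒ result is the third value]
(~(q <-> ~q) -> q) -> p = undefined -> F = undefined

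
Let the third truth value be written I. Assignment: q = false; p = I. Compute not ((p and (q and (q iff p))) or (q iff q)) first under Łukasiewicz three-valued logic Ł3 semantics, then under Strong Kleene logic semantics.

In Łukasiewicz three-valued logic Ł3: q iff p = false iff I = I  [1 − |0−½|]
q and (q iff p) = false and I = false
p and (q and (q iff p)) = I and false = false
q iff q = false iff false = true
(p and (q and (q iff p))) or (q iff q) = false or true = true
not ((p and (q and (q iff p))) or (q iff q)) = not true = false
In Strong Kleene logic: q iff p = false iff I = I
q and (q iff p) = false and I = false
p and (q and (q iff p)) = I and false = false
q iff q = false iff false = true
(p and (q and (q iff p))) or (q iff q) = false or true = true
not ((p and (q and (q iff p))) or (q iff q)) = not true = false

false; false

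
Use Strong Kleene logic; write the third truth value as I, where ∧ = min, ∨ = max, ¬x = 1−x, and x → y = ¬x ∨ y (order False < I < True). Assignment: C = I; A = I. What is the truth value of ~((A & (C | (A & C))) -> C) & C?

I

A & C = I & I = I
C | (A & C) = I | I = I
A & (C | (A & C)) = I & I = I
(A & (C | (A & C))) -> C = I -> I = I
~((A & (C | (A & C))) -> C) = ~I = I
~((A & (C | (A & C))) -> C) & C = I & I = I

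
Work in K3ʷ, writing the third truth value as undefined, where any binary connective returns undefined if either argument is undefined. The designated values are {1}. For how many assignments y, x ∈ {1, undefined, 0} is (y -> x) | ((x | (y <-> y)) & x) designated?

3

Designated under: (y=1, x=1); (y=0, x=1); (y=0, x=0).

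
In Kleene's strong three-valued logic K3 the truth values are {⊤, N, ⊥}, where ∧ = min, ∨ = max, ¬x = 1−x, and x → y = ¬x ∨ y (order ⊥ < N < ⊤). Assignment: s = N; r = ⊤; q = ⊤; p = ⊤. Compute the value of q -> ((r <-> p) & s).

N

r <-> p = ⊤ <-> ⊤ = ⊤
(r <-> p) & s = ⊤ & N = N
q -> ((r <-> p) & s) = ⊤ -> N = N  [~⊤ | N]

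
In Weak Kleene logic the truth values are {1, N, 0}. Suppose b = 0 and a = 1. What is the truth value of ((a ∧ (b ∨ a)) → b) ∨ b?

b ∨ a = 0 ∨ 1 = 1
a ∧ (b ∨ a) = 1 ∧ 1 = 1
(a ∧ (b ∨ a)) → b = 1 → 0 = 0
((a ∧ (b ∨ a)) → b) ∨ b = 0 ∨ 0 = 0

0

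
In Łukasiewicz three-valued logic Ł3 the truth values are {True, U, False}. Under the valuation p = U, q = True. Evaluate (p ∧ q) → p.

True

p ∧ q = U ∧ True = U
(p ∧ q) → p = U → U = True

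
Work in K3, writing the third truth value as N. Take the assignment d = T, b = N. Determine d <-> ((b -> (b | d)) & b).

N

b | d = N | T = T
b -> (b | d) = N -> T = T  [~N | T]
(b -> (b | d)) & b = T & N = N
d <-> ((b -> (b | d)) & b) = T <-> N = N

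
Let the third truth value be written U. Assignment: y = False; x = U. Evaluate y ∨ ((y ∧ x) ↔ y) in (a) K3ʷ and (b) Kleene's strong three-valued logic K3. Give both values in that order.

In K3ʷ: y ∧ x = False ∧ U = U
(y ∧ x) ↔ y = U ↔ False = U
y ∨ ((y ∧ x) ↔ y) = False ∨ U = U
In Kleene's strong three-valued logic K3: y ∧ x = False ∧ U = False
(y ∧ x) ↔ y = False ↔ False = True
y ∨ ((y ∧ x) ↔ y) = False ∨ True = True
They differ because K3ʷ and Kleene's strong three-valued logic K3 treat U differently under the binary connectives.

U; True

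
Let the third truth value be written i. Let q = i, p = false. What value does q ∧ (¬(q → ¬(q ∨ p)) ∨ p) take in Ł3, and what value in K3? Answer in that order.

In Ł3: q ∨ p = i ∨ false = i
¬(q ∨ p) = ¬i = i
q → ¬(q ∨ p) = i → i = true  [min(1, 1−½+½)]
¬(q → ¬(q ∨ p)) = ¬true = false
¬(q → ¬(q ∨ p)) ∨ p = false ∨ false = false
q ∧ (¬(q → ¬(q ∨ p)) ∨ p) = i ∧ false = false
In K3: q ∨ p = i ∨ false = i
¬(q ∨ p) = ¬i = i
q → ¬(q ∨ p) = i → i = i  [¬i ∨ i]
¬(q → ¬(q ∨ p)) = ¬i = i
¬(q → ¬(q ∨ p)) ∨ p = i ∨ false = i
q ∧ (¬(q → ¬(q ∨ p)) ∨ p) = i ∧ i = i
They differ because Ł3 and K3 treat i differently under implication.

false; i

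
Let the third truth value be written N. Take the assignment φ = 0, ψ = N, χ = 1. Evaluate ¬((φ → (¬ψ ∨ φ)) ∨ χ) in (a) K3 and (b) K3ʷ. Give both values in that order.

0; N

In K3: ¬ψ = ¬N = N
¬ψ ∨ φ = N ∨ 0 = N
φ → (¬ψ ∨ φ) = 0 → N = 1  [¬0 ∨ N]
(φ → (¬ψ ∨ φ)) ∨ χ = 1 ∨ 1 = 1
¬((φ → (¬ψ ∨ φ)) ∨ χ) = ¬1 = 0
In K3ʷ: ¬ψ = ¬N = N
¬ψ ∨ φ = N ∨ 0 = N
φ → (¬ψ ∨ φ) = 0 → N = N  [any arg is the third value ⇒ result is the third value]
(φ → (¬ψ ∨ φ)) ∨ χ = N ∨ 1 = N
¬((φ → (¬ψ ∨ φ)) ∨ χ) = ¬N = N
They differ because K3 and K3ʷ treat N differently under the binary connectives.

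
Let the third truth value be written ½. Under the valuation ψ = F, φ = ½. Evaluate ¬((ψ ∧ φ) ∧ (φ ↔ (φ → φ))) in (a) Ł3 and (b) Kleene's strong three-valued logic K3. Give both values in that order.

In Ł3: ψ ∧ φ = F ∧ ½ = F
φ → φ = ½ → ½ = T  [min(1, 1−½+½)]
φ ↔ (φ → φ) = ½ ↔ T = ½
(ψ ∧ φ) ∧ (φ ↔ (φ → φ)) = F ∧ ½ = F
¬((ψ ∧ φ) ∧ (φ ↔ (φ → φ))) = ¬F = T
In Kleene's strong three-valued logic K3: ψ ∧ φ = F ∧ ½ = F
φ → φ = ½ → ½ = ½
φ ↔ (φ → φ) = ½ ↔ ½ = ½
(ψ ∧ φ) ∧ (φ ↔ (φ → φ)) = F ∧ ½ = F
¬((ψ ∧ φ) ∧ (φ ↔ (φ → φ))) = ¬F = T

T; T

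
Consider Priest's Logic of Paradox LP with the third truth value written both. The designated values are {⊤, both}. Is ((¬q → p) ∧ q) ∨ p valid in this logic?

No

Countermodel: q=⊥, p=⊥ gives ⊥, which is not designated.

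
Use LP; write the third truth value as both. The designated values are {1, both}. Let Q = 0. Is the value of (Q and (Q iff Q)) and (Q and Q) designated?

Q iff Q = 0 iff 0 = 1
Q and (Q iff Q) = 0 and 1 = 0
Q and Q = 0 and 0 = 0
(Q and (Q iff Q)) and (Q and Q) = 0 and 0 = 0
0 ∉ {1, both}.

No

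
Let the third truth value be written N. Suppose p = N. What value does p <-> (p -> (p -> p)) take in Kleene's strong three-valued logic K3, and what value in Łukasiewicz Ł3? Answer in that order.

N; N

In Kleene's strong three-valued logic K3: p -> p = N -> N = N  [~N | N]
p -> (p -> p) = N -> N = N
p <-> (p -> (p -> p)) = N <-> N = N
In Łukasiewicz Ł3: p -> p = N -> N = ⊤  [min(1, 1−½+½)]
p -> (p -> p) = N -> ⊤ = ⊤
p <-> (p -> (p -> p)) = N <-> ⊤ = N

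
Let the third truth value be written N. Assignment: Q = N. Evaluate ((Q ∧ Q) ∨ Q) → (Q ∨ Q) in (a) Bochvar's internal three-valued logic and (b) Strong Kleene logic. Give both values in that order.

In Bochvar's internal three-valued logic: Q ∧ Q = N ∧ N = N
(Q ∧ Q) ∨ Q = N ∨ N = N
Q ∨ Q = N ∨ N = N
((Q ∧ Q) ∨ Q) → (Q ∨ Q) = N → N = N  [any arg is the third value ⇒ result is the third value]
In Strong Kleene logic: Q ∧ Q = N ∧ N = N
(Q ∧ Q) ∨ Q = N ∨ N = N
Q ∨ Q = N ∨ N = N
((Q ∧ Q) ∨ Q) → (Q ∨ Q) = N → N = N  [¬N ∨ N]

N; N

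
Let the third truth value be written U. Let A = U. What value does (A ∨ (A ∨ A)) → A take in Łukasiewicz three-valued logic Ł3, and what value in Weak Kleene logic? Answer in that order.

In Łukasiewicz three-valued logic Ł3: A ∨ A = U ∨ U = U
A ∨ (A ∨ A) = U ∨ U = U
(A ∨ (A ∨ A)) → A = U → U = T  [min(1, 1−½+½)]
In Weak Kleene logic: A ∨ A = U ∨ U = U
A ∨ (A ∨ A) = U ∨ U = U
(A ∨ (A ∨ A)) → A = U → U = U  [any arg is the third value ⇒ result is the third value]
They differ because Łukasiewicz three-valued logic Ł3 and Weak Kleene logic treat U differently under the binary connectives.

T; U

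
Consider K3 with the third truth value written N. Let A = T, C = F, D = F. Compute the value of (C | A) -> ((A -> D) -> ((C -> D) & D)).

C | A = F | T = T
A -> D = T -> F = F
C -> D = F -> F = T
(C -> D) & D = T & F = F
(A -> D) -> ((C -> D) & D) = F -> F = T
(C | A) -> ((A -> D) -> ((C -> D) & D)) = T -> T = T

T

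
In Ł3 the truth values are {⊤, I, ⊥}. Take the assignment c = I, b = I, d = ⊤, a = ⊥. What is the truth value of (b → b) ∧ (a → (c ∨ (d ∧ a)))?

b → b = I → I = ⊤  [min(1, 1−½+½)]
d ∧ a = ⊤ ∧ ⊥ = ⊥
c ∨ (d ∧ a) = I ∨ ⊥ = I
a → (c ∨ (d ∧ a)) = ⊥ → I = ⊤
(b → b) ∧ (a → (c ∨ (d ∧ a))) = ⊤ ∧ ⊤ = ⊤

⊤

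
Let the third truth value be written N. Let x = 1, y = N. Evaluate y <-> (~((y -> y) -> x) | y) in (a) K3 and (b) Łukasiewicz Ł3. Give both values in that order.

In K3: y -> y = N -> N = N
(y -> y) -> x = N -> 1 = 1
~((y -> y) -> x) = ~1 = 0
~((y -> y) -> x) | y = 0 | N = N
y <-> (~((y -> y) -> x) | y) = N <-> N = N
In Łukasiewicz Ł3: y -> y = N -> N = 1  [min(1, 1−½+½)]
(y -> y) -> x = 1 -> 1 = 1
~((y -> y) -> x) = ~1 = 0
~((y -> y) -> x) | y = 0 | N = N
y <-> (~((y -> y) -> x) | y) = N <-> N = 1
They differ because K3 and Łukasiewicz Ł3 treat N differently under implication.

N; 1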